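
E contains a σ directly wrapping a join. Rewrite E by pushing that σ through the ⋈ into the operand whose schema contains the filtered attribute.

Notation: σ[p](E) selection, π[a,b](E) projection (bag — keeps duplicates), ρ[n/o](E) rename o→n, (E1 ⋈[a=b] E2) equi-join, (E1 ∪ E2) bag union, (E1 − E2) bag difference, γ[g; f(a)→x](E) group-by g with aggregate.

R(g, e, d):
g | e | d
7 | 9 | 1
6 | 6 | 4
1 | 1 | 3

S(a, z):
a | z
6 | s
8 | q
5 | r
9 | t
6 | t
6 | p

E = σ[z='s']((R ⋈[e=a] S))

σ filters on z, owned by the right side.
E' = (R ⋈[e=a] σ[z='s'](S))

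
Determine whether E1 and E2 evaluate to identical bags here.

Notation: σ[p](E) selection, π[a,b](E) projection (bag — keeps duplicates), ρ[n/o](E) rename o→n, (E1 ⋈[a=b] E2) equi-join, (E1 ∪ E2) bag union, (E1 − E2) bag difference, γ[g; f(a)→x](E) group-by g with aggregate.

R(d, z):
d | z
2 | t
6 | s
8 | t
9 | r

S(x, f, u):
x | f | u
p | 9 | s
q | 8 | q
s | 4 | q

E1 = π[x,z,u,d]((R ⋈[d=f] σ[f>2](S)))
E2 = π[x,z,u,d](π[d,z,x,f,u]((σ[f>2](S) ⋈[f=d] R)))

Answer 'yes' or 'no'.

E1 row counts bottom-up:
  R → 4
  S → 3
  σ[f>2](S) → 3
  (R ⋈[d=f] σ[f>2](S)) → 2
  π[x,z,u,d]((R ⋈[d=f] σ[f>2](S))) → 2
E2 row counts bottom-up:
  S → 3
  σ[f>2](S) → 3
  R → 4
  (σ[f>2](S) ⋈[f=d] R) → 2
  π[d,z,x,f,u]((σ[f>2](S) ⋈[f=d] R)) → 2
  π[x,z,u,d](π[d,z,x,f,u]((σ[f>2](S) ⋈[f=d] R))) → 2

E1 and E2 produce the same multiset:
x | z | u | d
p | r | s | 9
q | t | q | 8

yes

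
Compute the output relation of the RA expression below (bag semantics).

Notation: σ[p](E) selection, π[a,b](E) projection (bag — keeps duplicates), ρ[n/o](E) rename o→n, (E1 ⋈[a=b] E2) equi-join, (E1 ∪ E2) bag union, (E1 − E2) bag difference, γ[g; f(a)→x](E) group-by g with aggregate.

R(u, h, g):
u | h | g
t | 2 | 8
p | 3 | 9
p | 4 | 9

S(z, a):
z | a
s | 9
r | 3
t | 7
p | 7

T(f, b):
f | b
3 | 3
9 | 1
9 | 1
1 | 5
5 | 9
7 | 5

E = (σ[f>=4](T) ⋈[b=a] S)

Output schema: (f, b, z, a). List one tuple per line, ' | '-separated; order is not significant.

Subexpression sizes:
  T → 6
  σ[f>=4](T) → 4
  S → 4
  (σ[f>=4](T) ⋈[b=a] S) → 1

== RESULT ==
f | b | z | a
5 | 9 | s | 9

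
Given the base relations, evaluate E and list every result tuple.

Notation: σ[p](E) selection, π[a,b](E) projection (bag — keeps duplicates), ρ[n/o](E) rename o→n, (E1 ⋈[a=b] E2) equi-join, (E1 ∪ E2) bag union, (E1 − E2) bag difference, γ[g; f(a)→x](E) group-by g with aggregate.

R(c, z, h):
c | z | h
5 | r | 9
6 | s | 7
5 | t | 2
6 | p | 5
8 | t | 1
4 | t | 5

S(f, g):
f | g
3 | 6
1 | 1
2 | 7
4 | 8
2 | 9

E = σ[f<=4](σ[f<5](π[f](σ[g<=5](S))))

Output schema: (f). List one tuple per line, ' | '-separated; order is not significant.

Subexpression sizes:
  S → 5
  σ[g<=5](S) → 1
  π[f](σ[g<=5](S)) → 1
  σ[f<5](π[f](σ[g<=5](S))) → 1
  σ[f<=4](σ[f<5](π[f](σ[g<=5](S)))) → 1

== RESULT ==
f
1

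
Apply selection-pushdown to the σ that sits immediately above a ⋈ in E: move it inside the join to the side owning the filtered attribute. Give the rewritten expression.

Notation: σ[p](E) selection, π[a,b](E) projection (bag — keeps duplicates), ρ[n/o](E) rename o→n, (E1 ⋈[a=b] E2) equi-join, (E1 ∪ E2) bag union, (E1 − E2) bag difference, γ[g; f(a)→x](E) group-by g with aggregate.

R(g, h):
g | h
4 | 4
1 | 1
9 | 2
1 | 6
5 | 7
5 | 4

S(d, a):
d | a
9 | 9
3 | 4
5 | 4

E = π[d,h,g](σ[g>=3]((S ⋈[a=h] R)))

σ filters on g, owned by the right side.
E' = π[d,h,g]((S ⋈[a=h] σ[g>=3](R)))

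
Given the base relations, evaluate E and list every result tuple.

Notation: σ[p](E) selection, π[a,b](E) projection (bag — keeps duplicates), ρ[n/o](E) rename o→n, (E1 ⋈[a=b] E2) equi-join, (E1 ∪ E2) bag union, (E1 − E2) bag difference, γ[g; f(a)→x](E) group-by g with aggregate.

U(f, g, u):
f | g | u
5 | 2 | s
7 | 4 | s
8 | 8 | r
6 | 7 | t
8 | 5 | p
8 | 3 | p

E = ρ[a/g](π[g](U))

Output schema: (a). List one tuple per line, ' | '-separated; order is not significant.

Row counts bottom-up:
  U → 6
  π[g](U) → 6
  ρ[a/g](π[g](U)) → 6

== RESULT ==
a
2
3
4
5
7
8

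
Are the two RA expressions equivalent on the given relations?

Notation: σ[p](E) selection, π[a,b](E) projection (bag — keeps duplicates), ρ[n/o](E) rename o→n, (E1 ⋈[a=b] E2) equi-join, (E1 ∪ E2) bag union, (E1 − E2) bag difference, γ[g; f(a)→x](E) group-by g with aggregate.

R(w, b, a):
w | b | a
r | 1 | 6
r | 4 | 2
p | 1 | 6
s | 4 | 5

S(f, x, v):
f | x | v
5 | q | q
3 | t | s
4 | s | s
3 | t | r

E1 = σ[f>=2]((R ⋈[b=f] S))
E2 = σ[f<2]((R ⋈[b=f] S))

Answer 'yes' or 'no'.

E1 row counts bottom-up:
  R → 4
  S → 4
  (R ⋈[b=f] S) → 2
  σ[f>=2]((R ⋈[b=f] S)) → 2
E2 row counts bottom-up:
  R → 4
  S → 4
  (R ⋈[b=f] S) → 2
  σ[f<2]((R ⋈[b=f] S)) → 0

E1 result:
w | b | a | f | x | v
r | 4 | 2 | 4 | s | s
s | 4 | 5 | 4 | s | s
E2 result:
w | b | a | f | x | v
(0 rows)
Witness: ('r', 4, 2, 4, 's', 's') appears 1× in E1 but 0× in E2.

no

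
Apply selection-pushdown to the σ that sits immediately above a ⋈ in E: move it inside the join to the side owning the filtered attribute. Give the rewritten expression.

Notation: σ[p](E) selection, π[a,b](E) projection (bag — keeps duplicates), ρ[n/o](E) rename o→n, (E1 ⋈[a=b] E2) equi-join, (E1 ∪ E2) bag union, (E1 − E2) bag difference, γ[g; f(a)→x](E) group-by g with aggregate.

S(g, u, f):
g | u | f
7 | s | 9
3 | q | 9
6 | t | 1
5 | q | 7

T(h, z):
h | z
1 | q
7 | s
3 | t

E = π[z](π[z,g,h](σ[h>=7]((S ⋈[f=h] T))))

σ filters on h, owned by the right side.
E' = π[z](π[z,g,h]((S ⋈[f=h] σ[h>=7](T))))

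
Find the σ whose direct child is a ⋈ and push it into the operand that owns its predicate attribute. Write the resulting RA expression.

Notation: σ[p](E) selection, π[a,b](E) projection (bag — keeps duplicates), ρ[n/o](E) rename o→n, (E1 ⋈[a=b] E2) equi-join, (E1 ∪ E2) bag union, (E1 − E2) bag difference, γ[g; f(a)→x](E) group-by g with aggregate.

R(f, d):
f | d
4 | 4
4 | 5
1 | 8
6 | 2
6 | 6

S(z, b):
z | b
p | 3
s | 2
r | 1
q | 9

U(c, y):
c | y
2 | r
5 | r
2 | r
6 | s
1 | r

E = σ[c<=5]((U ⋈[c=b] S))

σ filters on c, owned by the left side.
E' = (σ[c<=5](U) ⋈[c=b] S)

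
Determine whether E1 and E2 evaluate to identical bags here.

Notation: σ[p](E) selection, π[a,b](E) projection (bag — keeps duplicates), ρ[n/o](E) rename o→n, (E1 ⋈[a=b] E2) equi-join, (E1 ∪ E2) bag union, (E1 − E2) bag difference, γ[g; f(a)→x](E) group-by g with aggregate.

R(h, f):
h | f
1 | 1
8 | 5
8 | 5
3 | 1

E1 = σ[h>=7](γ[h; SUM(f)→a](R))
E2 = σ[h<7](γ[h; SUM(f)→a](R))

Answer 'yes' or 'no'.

E1 stepwise |·|:
  R → 4
  γ[h; SUM(f)→a](R) → 3
  σ[h>=7](γ[h; SUM(f)→a](R)) → 1
E2 stepwise |·|:
  R → 4
  γ[h; SUM(f)→a](R) → 3
  σ[h<7](γ[h; SUM(f)→a](R)) → 2

E1 result:
h | a
8 | 10
E2 result:
h | a
1 | 1
3 | 1
Witness: (3, 1) appears 0× in E1 but 1× in E2.

no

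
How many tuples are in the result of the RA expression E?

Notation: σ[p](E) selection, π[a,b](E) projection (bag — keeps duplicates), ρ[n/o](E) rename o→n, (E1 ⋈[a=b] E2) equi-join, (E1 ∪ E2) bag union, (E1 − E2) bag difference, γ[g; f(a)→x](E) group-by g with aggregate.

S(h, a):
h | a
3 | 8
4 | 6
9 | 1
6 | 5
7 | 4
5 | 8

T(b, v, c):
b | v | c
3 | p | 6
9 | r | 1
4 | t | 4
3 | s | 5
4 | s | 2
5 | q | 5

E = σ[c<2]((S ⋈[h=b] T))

Subexpression sizes:
  S → 6
  T → 6
  (S ⋈[h=b] T) → 6
  σ[c<2]((S ⋈[h=b] T)) → 1

|E| = 1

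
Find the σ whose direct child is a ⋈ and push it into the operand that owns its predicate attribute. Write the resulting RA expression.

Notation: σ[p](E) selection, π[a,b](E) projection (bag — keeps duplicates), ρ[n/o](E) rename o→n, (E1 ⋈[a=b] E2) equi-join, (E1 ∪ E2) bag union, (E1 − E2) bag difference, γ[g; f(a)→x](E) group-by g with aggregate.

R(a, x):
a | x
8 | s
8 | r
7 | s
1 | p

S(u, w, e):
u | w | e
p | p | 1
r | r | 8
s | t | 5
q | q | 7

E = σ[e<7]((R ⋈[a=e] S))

σ filters on e, owned by the right side.
E' = (R ⋈[a=e] σ[e<7](S))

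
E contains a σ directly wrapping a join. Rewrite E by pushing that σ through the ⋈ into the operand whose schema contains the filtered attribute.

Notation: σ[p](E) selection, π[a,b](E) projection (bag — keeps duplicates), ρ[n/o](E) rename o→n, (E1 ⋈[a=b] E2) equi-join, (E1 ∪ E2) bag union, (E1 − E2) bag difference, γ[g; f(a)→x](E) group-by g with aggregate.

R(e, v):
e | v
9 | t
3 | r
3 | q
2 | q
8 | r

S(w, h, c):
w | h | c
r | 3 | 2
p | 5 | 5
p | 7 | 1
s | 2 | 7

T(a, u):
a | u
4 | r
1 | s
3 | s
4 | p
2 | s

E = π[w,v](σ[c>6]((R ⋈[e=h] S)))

σ filters on c, owned by the right side.
E' = π[w,v]((R ⋈[e=h] σ[c>6](S)))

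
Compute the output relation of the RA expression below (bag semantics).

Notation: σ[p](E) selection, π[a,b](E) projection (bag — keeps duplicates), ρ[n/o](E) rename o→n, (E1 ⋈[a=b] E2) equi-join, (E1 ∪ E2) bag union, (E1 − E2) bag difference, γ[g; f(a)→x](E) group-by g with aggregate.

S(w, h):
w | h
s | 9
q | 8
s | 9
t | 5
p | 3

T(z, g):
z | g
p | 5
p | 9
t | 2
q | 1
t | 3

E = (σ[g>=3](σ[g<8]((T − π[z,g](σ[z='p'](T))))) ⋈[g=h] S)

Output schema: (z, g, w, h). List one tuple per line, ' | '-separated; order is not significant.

Per-node cardinality:
  T → 5
  T → 5
  σ[z='p'](T) → 2
  π[z,g](σ[z='p'](T)) → 2
  (T − π[z,g](σ[z='p'](T))) → 3
  σ[g<8]((T − π[z,g](σ[z='p'](T)))) → 3
  σ[g>=3](σ[g<8]((T − π[z,g](σ[z='p'](T))))) → 1
  S → 5
  (σ[g>=3](σ[g<8]((T − π[z,g](σ[z='p'](T))))) ⋈[g=h] S) → 1

== RESULT ==
z | g | w | h
t | 3 | p | 3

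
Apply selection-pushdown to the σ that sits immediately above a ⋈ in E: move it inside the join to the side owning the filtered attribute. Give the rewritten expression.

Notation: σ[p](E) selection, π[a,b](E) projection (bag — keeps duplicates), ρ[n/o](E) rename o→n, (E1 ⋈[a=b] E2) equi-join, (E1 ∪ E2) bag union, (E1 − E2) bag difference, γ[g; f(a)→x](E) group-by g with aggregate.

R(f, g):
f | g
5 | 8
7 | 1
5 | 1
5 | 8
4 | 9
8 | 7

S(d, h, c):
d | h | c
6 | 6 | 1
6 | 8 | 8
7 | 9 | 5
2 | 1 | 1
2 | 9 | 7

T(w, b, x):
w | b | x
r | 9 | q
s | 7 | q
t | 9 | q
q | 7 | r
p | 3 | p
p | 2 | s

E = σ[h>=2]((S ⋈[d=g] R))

σ filters on h, owned by the left side.
E' = (σ[h>=2](S) ⋈[d=g] R)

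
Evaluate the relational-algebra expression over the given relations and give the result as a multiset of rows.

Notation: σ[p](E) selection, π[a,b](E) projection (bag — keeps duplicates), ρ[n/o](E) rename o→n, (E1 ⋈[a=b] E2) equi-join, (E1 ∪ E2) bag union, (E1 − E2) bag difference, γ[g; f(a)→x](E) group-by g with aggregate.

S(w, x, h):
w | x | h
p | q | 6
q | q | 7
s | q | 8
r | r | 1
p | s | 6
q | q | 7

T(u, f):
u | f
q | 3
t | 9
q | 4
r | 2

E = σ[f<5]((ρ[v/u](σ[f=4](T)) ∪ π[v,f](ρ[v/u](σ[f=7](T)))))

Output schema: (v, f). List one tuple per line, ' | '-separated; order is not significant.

Row counts bottom-up:
  T → 4
  σ[f=4](T) → 1
  ρ[v/u](σ[f=4](T)) → 1
  T → 4
  σ[f=7](T) → 0
  ρ[v/u](σ[f=7](T)) → 0
  π[v,f](ρ[v/u](σ[f=7](T))) → 0
  (ρ[v/u](σ[f=4](T)) ∪ π[v,f](ρ[v/u](σ[f=7](T)))) → 1
  σ[f<5]((ρ[v/u](σ[f=4](T)) ∪ π[v,f](ρ[v/u](σ[f=7](T))))) → 1

== RESULT ==
v | f
q | 4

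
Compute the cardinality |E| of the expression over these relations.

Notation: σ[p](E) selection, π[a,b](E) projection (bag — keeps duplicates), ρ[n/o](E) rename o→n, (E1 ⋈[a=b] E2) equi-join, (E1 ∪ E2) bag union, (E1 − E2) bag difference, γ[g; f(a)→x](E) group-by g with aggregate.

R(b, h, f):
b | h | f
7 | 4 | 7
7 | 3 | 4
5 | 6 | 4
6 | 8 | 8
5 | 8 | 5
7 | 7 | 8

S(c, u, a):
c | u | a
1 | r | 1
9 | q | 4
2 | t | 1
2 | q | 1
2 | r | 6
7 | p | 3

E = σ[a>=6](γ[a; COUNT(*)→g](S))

Subexpression sizes:
  S → 6
  γ[a; COUNT(*)→g](S) → 4
  σ[a>=6](γ[a; COUNT(*)→g](S)) → 1

|E| = 1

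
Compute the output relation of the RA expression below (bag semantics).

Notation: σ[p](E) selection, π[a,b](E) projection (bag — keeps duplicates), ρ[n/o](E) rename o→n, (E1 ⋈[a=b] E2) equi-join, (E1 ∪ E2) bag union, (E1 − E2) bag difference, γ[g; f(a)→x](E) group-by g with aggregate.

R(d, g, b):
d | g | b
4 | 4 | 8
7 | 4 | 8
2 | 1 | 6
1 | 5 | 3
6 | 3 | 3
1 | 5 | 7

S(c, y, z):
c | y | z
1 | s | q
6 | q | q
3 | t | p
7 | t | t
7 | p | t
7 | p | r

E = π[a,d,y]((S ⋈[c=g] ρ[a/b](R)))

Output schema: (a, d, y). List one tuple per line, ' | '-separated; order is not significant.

Subexpression sizes:
  S → 6
  R → 6
  ρ[a/b](R) → 6
  (S ⋈[c=g] ρ[a/b](R)) → 2
  π[a,d,y]((S ⋈[c=g] ρ[a/b](R))) → 2

== RESULT ==
a | d | y
3 | 6 | t
6 | 2 | s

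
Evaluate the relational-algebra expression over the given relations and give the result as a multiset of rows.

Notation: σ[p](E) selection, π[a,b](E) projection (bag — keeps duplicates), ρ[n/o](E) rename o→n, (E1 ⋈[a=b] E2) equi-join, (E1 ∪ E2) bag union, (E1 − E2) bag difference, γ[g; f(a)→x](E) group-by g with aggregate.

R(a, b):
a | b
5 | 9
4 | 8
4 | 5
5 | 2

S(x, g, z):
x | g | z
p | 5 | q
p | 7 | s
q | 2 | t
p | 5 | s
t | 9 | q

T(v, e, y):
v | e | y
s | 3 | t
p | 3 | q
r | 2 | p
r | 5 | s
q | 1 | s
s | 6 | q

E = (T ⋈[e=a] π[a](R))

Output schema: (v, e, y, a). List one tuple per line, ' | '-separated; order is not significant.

Stepwise |·|:
  T → 6
  R → 4
  π[a](R) → 4
  (T ⋈[e=a] π[a](R)) → 2

== RESULT ==
v | e | y | a
r | 5 | s | 5
r | 5 | s | 5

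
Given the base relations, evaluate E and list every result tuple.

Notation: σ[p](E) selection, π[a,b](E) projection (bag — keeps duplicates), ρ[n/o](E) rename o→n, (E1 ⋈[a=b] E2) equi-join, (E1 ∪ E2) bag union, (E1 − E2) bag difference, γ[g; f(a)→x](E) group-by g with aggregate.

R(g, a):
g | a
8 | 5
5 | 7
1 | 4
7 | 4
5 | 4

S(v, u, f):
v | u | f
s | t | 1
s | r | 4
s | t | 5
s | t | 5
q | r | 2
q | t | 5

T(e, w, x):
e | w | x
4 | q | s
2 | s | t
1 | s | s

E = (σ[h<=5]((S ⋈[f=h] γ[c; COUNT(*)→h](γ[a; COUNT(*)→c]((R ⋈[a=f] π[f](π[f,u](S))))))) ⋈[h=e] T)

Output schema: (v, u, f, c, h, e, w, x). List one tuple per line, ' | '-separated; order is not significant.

Stepwise |·|:
  S → 6
  R → 5
  S → 6
  π[f,u](S) → 6
  π[f](π[f,u](S)) → 6
  (R ⋈[a=f] π[f](π[f,u](S))) → 6
  γ[a; COUNT(*)→c]((R ⋈[a=f] π[f](π[f,u](S)))) → 2
  γ[c; COUNT(*)→h](γ[a; COUNT(*)→c]((R ⋈[a=f] π[f](π[f,u](S))))) → 1
  (S ⋈[f=h] γ[c; COUNT(*)→h](γ[a; COUNT(*)→c]((R ⋈[a=f] π[f](π[f,u](S)))))) → 1
  σ[h<=5]((S ⋈[f=h] γ[c; COUNT(*)→h](γ[a; COUNT(*)→c]((R ⋈[a=f] π[f](π[f,u](S))))))) → 1
  T → 3
  (σ[h<=5]((S ⋈[f=h] γ[c; COUNT(*)→h](γ[a; COUNT(*)→c]((R ⋈[a=f] π[f](π[f,u](S))))))) ⋈[h=e] T) → 1

== RESULT ==
v | u | f | c | h | e | w | x
q | r | 2 | 3 | 2 | 2 | s | t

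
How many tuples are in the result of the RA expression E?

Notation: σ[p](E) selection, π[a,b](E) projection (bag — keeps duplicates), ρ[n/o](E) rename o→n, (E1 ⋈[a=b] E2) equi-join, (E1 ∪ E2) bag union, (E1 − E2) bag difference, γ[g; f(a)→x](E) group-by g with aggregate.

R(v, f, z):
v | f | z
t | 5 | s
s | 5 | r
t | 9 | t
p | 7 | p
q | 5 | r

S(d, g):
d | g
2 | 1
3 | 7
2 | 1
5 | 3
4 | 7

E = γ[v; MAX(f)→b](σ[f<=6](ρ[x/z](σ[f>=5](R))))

Stepwise |·|:
  R → 5
  σ[f>=5](R) → 5
  ρ[x/z](σ[f>=5](R)) → 5
  σ[f<=6](ρ[x/z](σ[f>=5](R))) → 3
  γ[v; MAX(f)→b](σ[f<=6](ρ[x/z](σ[f>=5](R)))) → 3

|E| = 3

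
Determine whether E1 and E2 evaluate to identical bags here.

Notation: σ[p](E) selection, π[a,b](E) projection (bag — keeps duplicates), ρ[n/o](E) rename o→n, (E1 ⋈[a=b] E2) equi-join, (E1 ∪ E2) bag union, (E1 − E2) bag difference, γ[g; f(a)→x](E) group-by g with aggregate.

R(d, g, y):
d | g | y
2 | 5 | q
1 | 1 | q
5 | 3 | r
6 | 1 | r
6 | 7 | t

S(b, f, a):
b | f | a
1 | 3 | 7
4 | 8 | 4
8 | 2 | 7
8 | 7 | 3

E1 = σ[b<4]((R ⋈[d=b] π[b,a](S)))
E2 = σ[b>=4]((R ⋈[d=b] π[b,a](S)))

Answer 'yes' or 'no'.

E1 row counts bottom-up:
  R → 5
  S → 4
  π[b,a](S) → 4
  (R ⋈[d=b] π[b,a](S)) → 1
  σ[b<4]((R ⋈[d=b] π[b,a](S))) → 1
E2 row counts bottom-up:
  R → 5
  S → 4
  π[b,a](S) → 4
  (R ⋈[d=b] π[b,a](S)) → 1
  σ[b>=4]((R ⋈[d=b] π[b,a](S))) → 0

E1 result:
d | g | y | b | a
1 | 1 | q | 1 | 7
E2 result:
d | g | y | b | a
(0 rows)
Witness: (1, 1, 'q', 1, 7) appears 1× in E1 but 0× in E2.

no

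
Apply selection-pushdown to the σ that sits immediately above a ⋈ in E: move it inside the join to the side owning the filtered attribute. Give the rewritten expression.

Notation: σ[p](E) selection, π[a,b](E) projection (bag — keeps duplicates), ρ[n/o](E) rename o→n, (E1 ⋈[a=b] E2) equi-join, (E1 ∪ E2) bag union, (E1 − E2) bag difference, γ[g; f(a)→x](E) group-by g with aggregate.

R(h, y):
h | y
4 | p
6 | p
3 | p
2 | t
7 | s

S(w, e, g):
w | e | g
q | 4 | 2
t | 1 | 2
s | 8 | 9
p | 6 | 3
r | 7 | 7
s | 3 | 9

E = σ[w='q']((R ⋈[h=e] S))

σ filters on w, owned by the right side.
E' = (R ⋈[h=e] σ[w='q'](S))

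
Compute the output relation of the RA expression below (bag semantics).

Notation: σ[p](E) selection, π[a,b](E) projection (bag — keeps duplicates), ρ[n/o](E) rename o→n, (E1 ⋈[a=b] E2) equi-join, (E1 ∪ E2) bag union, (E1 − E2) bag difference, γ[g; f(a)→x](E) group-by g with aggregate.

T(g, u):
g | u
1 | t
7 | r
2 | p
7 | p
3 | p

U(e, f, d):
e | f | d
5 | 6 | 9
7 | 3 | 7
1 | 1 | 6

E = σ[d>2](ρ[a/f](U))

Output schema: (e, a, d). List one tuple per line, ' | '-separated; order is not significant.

Row counts bottom-up:
  U → 3
  ρ[a/f](U) → 3
  σ[d>2](ρ[a/f](U)) → 3

== RESULT ==
e | a | d
1 | 1 | 6
5 | 6 | 9
7 | 3 | 7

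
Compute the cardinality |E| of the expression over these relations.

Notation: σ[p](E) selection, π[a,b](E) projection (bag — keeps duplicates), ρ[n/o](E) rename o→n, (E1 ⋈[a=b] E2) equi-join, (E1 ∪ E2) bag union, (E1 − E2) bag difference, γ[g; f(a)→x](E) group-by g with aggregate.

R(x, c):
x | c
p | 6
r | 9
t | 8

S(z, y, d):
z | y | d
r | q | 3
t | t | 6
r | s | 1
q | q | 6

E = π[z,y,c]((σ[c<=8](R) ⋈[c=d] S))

Subexpression sizes:
  R → 3
  σ[c<=8](R) → 2
  S → 4
  (σ[c<=8](R) ⋈[c=d] S) → 2
  π[z,y,c]((σ[c<=8](R) ⋈[c=d] S)) → 2

|E| = 2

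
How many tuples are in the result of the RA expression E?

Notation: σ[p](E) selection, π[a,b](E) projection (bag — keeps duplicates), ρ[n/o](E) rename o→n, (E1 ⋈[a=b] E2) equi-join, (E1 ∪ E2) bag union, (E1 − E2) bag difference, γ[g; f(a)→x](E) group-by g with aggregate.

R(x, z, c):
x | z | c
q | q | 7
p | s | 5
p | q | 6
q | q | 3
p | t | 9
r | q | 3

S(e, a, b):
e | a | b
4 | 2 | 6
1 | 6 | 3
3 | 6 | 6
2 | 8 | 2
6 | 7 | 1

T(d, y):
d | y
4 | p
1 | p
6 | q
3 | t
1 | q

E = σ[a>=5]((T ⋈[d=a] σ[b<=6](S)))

Row counts bottom-up:
  T → 5
  S → 5
  σ[b<=6](S) → 5
  (T ⋈[d=a] σ[b<=6](S)) → 2
  σ[a>=5]((T ⋈[d=a] σ[b<=6](S))) → 2

|E| = 2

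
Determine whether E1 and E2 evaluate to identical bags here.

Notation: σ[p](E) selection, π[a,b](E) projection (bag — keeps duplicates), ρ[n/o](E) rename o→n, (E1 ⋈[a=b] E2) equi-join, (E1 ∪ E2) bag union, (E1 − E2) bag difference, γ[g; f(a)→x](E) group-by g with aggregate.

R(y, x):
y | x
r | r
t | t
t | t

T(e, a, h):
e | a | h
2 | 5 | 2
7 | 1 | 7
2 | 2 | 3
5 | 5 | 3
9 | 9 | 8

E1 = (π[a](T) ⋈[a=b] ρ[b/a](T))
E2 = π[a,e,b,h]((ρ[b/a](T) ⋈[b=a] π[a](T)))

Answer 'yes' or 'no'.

E1 subexpression sizes:
  T → 5
  π[a](T) → 5
  T → 5
  ρ[b/a](T) → 5
  (π[a](T) ⋈[a=b] ρ[b/a](T)) → 7
E2 subexpression sizes:
  T → 5
  ρ[b/a](T) → 5
  T → 5
  π[a](T) → 5
  (ρ[b/a](T) ⋈[b=a] π[a](T)) → 7
  π[a,e,b,h]((ρ[b/a](T) ⋈[b=a] π[a](T))) → 7

E1 and E2 produce the same multiset:
a | e | b | h
1 | 7 | 1 | 7
2 | 2 | 2 | 3
5 | 2 | 5 | 2
5 | 2 | 5 | 2
5 | 5 | 5 | 3
5 | 5 | 5 | 3
9 | 9 | 9 | 8

yes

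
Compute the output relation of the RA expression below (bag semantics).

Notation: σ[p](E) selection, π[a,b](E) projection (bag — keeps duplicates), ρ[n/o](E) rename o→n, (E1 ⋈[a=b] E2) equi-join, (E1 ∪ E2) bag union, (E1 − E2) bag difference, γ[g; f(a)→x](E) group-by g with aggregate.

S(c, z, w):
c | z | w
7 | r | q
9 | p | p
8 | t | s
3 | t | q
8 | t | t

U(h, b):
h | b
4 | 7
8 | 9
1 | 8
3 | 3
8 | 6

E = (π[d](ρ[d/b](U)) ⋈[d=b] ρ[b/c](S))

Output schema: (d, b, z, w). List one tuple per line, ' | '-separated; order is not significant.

Subexpression sizes:
  U → 5
  ρ[d/b](U) → 5
  π[d](ρ[d/b](U)) → 5
  S → 5
  ρ[b/c](S) → 5
  (π[d](ρ[d/b](U)) ⋈[d=b] ρ[b/c](S)) → 5

== RESULT ==
d | b | z | w
3 | 3 | t | q
7 | 7 | r | q
8 | 8 | t | s
8 | 8 | t | t
9 | 9 | p | p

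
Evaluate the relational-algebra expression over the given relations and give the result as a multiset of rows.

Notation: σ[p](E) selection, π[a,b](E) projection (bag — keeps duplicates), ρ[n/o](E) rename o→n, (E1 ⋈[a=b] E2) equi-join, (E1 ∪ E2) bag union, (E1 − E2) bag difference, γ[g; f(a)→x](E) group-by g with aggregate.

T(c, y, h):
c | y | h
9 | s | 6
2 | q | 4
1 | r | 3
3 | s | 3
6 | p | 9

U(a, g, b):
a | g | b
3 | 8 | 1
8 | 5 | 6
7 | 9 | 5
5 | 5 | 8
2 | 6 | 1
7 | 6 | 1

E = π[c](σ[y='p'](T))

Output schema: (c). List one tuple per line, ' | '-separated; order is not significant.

Subexpression sizes:
  T → 5
  σ[y='p'](T) → 1
  π[c](σ[y='p'](T)) → 1

== RESULT ==
c
6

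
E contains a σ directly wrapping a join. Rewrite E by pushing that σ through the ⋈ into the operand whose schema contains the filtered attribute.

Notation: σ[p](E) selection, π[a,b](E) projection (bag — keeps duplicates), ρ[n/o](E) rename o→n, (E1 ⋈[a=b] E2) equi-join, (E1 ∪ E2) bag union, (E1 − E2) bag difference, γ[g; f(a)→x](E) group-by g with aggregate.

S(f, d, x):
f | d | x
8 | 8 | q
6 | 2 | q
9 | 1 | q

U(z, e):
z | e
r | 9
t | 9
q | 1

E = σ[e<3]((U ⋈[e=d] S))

σ filters on e, owned by the left side.
E' = (σ[e<3](U) ⋈[e=d] S)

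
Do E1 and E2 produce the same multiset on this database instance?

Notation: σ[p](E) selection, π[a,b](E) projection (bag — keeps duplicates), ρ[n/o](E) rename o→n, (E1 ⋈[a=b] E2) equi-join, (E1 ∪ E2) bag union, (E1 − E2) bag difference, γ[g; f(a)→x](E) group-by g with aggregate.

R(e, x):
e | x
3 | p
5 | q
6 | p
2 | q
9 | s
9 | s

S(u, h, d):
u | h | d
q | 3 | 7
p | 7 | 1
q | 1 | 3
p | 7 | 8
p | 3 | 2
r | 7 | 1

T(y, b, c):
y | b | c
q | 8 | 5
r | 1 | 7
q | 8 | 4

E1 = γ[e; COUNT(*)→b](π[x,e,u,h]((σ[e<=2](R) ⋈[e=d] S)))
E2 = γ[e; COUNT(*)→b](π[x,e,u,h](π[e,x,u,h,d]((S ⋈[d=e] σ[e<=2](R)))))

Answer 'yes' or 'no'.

E1 stepwise |·|:
  R → 6
  σ[e<=2](R) → 1
  S → 6
  (σ[e<=2](R) ⋈[e=d] S) → 1
  π[x,e,u,h]((σ[e<=2](R) ⋈[e=d] S)) → 1
  γ[e; COUNT(*)→b](π[x,e,u,h]((σ[e<=2](R) ⋈[e=d] S))) → 1
E2 stepwise |·|:
  S → 6
  R → 6
  σ[e<=2](R) → 1
  (S ⋈[d=e] σ[e<=2](R)) → 1
  π[e,x,u,h,d]((S ⋈[d=e] σ[e<=2](R))) → 1
  π[x,e,u,h](π[e,x,u,h,d]((S ⋈[d=e] σ[e<=2](R)))) → 1
  γ[e; COUNT(*)→b](π[x,e,u,h](π[e,x,u,h,d]((S ⋈[d=e] σ[e<=2](R))))) → 1

E1 and E2 produce the same multiset:
e | b
2 | 1

yes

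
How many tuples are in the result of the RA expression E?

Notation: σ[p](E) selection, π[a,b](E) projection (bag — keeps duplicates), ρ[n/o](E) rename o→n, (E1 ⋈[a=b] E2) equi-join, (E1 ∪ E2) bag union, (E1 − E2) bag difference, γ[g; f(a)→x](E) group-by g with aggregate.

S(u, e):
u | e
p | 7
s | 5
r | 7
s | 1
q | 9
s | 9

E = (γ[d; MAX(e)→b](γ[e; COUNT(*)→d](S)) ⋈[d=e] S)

Per-node cardinality:
  S → 6
  γ[e; COUNT(*)→d](S) → 4
  γ[d; MAX(e)→b](γ[e; COUNT(*)→d](S)) → 2
  S → 6
  (γ[d; MAX(e)→b](γ[e; COUNT(*)→d](S)) ⋈[d=e] S) → 1

|E| = 1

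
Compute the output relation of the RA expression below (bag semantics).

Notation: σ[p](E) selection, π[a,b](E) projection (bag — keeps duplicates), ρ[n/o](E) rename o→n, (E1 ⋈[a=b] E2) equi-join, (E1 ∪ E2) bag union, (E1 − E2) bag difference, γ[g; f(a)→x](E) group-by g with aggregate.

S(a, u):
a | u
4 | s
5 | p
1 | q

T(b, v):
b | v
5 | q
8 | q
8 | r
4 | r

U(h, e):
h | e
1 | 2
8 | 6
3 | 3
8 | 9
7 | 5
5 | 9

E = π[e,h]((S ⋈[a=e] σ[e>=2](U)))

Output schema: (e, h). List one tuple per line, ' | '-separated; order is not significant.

Stepwise |·|:
  S → 3
  U → 6
  σ[e>=2](U) → 6
  (S ⋈[a=e] σ[e>=2](U)) → 1
  π[e,h]((S ⋈[a=e] σ[e>=2](U))) → 1

== RESULT ==
e | h
5 | 7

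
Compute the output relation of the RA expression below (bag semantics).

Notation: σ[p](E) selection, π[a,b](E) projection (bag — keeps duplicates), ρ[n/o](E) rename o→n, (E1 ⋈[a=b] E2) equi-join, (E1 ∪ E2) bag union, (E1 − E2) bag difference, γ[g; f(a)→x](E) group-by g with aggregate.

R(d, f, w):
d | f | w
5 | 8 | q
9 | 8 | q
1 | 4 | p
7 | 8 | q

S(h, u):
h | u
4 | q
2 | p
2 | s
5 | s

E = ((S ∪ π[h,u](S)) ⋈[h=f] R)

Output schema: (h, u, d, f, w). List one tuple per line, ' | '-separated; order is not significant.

Row counts bottom-up:
  S → 4
  S → 4
  π[h,u](S) → 4
  (S ∪ π[h,u](S)) → 8
  R → 4
  ((S ∪ π[h,u](S)) ⋈[h=f] R) → 2

== RESULT ==
h | u | d | f | w
4 | q | 1 | 4 | p
4 | q | 1 | 4 | p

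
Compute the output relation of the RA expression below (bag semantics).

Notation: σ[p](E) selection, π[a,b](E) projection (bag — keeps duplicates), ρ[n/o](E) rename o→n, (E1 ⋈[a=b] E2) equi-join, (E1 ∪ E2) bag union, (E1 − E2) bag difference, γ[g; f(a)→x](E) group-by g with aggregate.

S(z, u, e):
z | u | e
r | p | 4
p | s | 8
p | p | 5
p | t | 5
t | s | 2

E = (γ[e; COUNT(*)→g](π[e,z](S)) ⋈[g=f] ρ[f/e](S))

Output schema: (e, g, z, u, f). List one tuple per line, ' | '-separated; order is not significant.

Row counts bottom-up:
  S → 5
  π[e,z](S) → 5
  γ[e; COUNT(*)→g](π[e,z](S)) → 4
  S → 5
  ρ[f/e](S) → 5
  (γ[e; COUNT(*)→g](π[e,z](S)) ⋈[g=f] ρ[f/e](S)) → 1

== RESULT ==
e | g | z | u | f
5 | 2 | t | s | 2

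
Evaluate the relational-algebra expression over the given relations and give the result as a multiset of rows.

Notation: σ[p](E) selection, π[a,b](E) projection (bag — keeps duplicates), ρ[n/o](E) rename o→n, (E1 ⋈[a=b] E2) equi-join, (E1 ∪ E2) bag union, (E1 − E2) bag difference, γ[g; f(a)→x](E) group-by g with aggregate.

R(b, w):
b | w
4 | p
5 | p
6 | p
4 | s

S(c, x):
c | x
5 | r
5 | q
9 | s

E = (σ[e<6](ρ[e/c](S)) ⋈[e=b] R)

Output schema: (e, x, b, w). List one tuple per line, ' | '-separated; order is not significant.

Subexpression sizes:
  S → 3
  ρ[e/c](S) → 3
  σ[e<6](ρ[e/c](S)) → 2
  R → 4
  (σ[e<6](ρ[e/c](S)) ⋈[e=b] R) → 2

== RESULT ==
e | x | b | w
5 | q | 5 | p
5 | r | 5 | p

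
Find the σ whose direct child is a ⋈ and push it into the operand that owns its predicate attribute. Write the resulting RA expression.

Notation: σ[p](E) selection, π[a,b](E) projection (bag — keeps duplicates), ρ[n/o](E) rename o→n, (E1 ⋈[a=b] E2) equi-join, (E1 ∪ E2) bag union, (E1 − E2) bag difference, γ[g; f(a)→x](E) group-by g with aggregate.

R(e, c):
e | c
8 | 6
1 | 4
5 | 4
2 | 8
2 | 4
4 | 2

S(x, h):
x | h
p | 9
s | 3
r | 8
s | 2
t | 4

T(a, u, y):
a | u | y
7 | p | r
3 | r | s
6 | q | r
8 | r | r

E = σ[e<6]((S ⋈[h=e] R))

σ filters on e, owned by the right side.
E' = (S ⋈[h=e] σ[e<6](R))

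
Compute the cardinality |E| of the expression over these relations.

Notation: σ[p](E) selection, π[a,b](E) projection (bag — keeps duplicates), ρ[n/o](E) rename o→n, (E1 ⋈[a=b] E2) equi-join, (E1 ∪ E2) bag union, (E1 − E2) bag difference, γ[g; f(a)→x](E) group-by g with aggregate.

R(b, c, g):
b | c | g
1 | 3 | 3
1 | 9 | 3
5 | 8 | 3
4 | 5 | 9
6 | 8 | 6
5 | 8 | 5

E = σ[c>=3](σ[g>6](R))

Subexpression sizes:
  R → 6
  σ[g>6](R) → 1
  σ[c>=3](σ[g>6](R)) → 1

|E| = 1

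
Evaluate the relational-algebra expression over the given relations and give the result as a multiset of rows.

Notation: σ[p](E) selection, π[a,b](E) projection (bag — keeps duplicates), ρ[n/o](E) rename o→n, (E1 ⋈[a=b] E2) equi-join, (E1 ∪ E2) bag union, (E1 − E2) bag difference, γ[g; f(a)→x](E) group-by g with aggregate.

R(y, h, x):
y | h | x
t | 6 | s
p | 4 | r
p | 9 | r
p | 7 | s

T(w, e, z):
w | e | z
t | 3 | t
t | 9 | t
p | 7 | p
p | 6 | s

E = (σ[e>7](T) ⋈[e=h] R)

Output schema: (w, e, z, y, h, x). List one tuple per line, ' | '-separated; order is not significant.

Stepwise |·|:
  T → 4
  σ[e>7](T) → 1
  R → 4
  (σ[e>7](T) ⋈[e=h] R) → 1

== RESULT ==
w | e | z | y | h | x
t | 9 | t | p | 9 | r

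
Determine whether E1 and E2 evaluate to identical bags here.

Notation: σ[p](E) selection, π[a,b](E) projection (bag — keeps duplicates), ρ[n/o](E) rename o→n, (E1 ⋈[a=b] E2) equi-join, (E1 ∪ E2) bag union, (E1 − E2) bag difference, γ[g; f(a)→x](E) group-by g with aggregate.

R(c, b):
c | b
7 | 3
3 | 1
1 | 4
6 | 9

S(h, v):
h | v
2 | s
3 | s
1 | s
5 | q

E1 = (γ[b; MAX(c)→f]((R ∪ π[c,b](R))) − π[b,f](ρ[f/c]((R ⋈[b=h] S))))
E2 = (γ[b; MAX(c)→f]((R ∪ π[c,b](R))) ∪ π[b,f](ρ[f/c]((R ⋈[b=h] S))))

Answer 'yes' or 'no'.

E1 per-node cardinality:
  R → 4
  R → 4
  π[c,b](R) → 4
  (R ∪ π[c,b](R)) → 8
  γ[b; MAX(c)→f]((R ∪ π[c,b](R))) → 4
  R → 4
  S → 4
  (R ⋈[b=h] S) → 2
  ρ[f/c]((R ⋈[b=h] S)) → 2
  π[b,f](ρ[f/c]((R ⋈[b=h] S))) → 2
  (γ[b; MAX(c)→f]((R ∪ π[c,b](R))) − π[b,f](ρ[f/c]((R ⋈[b=h] S)))) → 2
E2 per-node cardinality:
  R → 4
  R → 4
  π[c,b](R) → 4
  (R ∪ π[c,b](R)) → 8
  γ[b; MAX(c)→f]((R ∪ π[c,b](R))) → 4
  R → 4
  S → 4
  (R ⋈[b=h] S) → 2
  ρ[f/c]((R ⋈[b=h] S)) → 2
  π[b,f](ρ[f/c]((R ⋈[b=h] S))) → 2
  (γ[b; MAX(c)→f]((R ∪ π[c,b](R))) ∪ π[b,f](ρ[f/c]((R ⋈[b=h] S)))) → 6

E1 result:
b | f
4 | 1
9 | 6
E2 result:
b | f
1 | 3
1 | 3
3 | 7
3 | 7
4 | 1
9 | 6
Witness: (1, 3) appears 0× in E1 but 2× in E2.

no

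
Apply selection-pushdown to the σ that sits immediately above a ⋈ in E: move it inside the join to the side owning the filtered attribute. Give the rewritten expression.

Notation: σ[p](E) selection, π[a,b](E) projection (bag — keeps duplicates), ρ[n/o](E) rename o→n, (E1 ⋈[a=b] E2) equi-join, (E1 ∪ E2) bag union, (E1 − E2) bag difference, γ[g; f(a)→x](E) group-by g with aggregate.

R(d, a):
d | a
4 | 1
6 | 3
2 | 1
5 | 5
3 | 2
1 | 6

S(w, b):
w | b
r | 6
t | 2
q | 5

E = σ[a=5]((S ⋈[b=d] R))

σ filters on a, owned by the right side.
E' = (S ⋈[b=d] σ[a=5](R))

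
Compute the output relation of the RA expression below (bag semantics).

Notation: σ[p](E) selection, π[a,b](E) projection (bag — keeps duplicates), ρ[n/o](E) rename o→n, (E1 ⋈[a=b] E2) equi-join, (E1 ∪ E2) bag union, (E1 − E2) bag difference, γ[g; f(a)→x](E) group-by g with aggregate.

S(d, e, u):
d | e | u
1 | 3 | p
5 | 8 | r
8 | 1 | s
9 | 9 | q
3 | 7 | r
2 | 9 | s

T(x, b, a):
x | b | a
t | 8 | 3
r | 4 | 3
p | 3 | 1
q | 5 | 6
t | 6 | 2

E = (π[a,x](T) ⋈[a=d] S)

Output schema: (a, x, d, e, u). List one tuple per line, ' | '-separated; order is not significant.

Stepwise |·|:
  T → 5
  π[a,x](T) → 5
  S → 6
  (π[a,x](T) ⋈[a=d] S) → 4

== RESULT ==
a | x | d | e | u
1 | p | 1 | 3 | p
2 | t | 2 | 9 | s
3 | r | 3 | 7 | r
3 | t | 3 | 7 | r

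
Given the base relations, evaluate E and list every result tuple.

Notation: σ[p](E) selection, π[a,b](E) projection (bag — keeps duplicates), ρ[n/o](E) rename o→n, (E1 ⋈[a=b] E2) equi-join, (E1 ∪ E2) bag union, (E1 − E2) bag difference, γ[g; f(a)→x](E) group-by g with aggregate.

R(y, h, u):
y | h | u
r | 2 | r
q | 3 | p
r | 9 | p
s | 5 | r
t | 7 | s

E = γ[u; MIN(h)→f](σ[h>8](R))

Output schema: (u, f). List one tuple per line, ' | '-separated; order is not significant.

Per-node cardinality:
  R → 5
  σ[h>8](R) → 1
  γ[u; MIN(h)→f](σ[h>8](R)) → 1

== RESULT ==
u | f
p | 9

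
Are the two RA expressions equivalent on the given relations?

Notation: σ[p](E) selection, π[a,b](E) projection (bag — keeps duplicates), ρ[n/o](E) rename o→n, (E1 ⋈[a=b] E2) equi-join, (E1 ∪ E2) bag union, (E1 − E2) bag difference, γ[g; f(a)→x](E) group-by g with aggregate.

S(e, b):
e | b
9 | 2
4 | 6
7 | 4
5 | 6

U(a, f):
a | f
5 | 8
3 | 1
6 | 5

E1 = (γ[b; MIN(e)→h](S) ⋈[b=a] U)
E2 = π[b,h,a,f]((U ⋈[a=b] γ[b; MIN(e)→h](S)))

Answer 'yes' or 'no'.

E1 stepwise |·|:
  S → 4
  γ[b; MIN(e)→h](S) → 3
  U → 3
  (γ[b; MIN(e)→h](S) ⋈[b=a] U) → 1
E2 stepwise |·|:
  U → 3
  S → 4
  γ[b; MIN(e)→h](S) → 3
  (U ⋈[a=b] γ[b; MIN(e)→h](S)) → 1
  π[b,h,a,f]((U ⋈[a=b] γ[b; MIN(e)→h](S))) → 1

E1 and E2 produce the same multiset:
b | h | a | f
6 | 4 | 6 | 5

yes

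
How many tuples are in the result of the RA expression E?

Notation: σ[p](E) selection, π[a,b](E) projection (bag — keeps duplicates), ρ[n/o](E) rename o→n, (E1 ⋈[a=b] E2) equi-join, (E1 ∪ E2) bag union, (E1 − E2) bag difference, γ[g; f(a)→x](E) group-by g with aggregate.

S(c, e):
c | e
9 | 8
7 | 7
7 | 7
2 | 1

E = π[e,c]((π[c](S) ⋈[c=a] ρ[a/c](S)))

Row counts bottom-up:
  S → 4
  π[c](S) → 4
  S → 4
  ρ[a/c](S) → 4
  (π[c](S) ⋈[c=a] ρ[a/c](S)) → 6
  π[e,c]((π[c](S) ⋈[c=a] ρ[a/c](S))) → 6

|E| = 6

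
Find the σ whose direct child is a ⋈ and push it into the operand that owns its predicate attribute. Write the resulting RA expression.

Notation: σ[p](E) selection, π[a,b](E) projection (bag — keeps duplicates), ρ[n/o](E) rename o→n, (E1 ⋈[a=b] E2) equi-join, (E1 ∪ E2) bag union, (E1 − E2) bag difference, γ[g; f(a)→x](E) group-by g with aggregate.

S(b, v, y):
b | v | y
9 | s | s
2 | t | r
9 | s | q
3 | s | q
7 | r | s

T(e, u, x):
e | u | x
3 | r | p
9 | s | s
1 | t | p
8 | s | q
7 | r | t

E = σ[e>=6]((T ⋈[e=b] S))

σ filters on e, owned by the left side.
E' = (σ[e>=6](T) ⋈[e=b] S)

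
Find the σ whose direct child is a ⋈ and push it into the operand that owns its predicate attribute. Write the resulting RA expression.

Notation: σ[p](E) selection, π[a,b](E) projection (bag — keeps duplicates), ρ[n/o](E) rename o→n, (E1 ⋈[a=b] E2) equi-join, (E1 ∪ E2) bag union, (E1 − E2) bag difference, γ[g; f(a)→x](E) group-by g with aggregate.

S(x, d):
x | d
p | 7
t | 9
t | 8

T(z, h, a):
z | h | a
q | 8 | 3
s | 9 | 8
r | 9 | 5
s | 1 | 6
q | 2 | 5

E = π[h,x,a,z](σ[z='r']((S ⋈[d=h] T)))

σ filters on z, owned by the right side.
E' = π[h,x,a,z]((S ⋈[d=h] σ[z='r'](T)))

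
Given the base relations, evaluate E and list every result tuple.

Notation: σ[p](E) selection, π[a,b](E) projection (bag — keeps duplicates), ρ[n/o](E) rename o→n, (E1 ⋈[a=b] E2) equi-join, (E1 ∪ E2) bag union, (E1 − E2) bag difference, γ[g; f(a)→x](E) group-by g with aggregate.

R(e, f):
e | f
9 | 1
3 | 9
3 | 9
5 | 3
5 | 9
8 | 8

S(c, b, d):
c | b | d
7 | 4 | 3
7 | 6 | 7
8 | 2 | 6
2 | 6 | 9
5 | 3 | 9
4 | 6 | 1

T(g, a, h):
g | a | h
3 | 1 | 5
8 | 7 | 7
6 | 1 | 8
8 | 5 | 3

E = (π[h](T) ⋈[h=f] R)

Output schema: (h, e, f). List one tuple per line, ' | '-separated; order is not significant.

Row counts bottom-up:
  T → 4
  π[h](T) → 4
  R → 6
  (π[h](T) ⋈[h=f] R) → 2

== RESULT ==
h | e | f
3 | 5 | 3
8 | 8 | 8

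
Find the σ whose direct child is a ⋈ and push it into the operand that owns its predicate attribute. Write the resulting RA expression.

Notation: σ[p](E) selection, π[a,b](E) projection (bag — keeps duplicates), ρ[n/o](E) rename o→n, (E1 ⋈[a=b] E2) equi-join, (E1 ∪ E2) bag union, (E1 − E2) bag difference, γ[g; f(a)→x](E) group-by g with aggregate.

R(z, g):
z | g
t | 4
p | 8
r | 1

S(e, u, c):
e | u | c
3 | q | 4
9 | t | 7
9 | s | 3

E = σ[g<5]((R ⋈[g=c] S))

σ filters on g, owned by the left side.
E' = (σ[g<5](R) ⋈[g=c] S)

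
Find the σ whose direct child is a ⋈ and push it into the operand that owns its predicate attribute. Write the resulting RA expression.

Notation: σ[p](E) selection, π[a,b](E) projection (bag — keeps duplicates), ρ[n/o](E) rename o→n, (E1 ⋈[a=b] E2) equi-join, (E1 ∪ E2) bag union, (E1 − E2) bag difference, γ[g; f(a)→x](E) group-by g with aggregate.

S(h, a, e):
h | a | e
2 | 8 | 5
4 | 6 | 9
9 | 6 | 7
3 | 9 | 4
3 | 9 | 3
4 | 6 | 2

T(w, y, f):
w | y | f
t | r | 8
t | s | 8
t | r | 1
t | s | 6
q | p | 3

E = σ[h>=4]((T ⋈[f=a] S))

σ filters on h, owned by the right side.
E' = (T ⋈[f=a] σ[h>=4](S))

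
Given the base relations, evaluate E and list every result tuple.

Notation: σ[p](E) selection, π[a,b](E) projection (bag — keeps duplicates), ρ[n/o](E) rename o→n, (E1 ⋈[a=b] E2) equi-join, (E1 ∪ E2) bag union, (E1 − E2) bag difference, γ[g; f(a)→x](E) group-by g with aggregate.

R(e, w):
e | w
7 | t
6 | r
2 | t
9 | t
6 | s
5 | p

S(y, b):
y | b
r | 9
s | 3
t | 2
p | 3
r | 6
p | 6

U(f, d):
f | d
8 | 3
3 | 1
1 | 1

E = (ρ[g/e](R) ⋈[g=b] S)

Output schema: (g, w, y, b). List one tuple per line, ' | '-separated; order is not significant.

Per-node cardinality:
  R → 6
  ρ[g/e](R) → 6
  S → 6
  (ρ[g/e](R) ⋈[g=b] S) → 6

== RESULT ==
g | w | y | b
2 | t | t | 2
6 | r | p | 6
6 | r | r | 6
6 | s | p | 6
6 | s | r | 6
9 | t | r | 9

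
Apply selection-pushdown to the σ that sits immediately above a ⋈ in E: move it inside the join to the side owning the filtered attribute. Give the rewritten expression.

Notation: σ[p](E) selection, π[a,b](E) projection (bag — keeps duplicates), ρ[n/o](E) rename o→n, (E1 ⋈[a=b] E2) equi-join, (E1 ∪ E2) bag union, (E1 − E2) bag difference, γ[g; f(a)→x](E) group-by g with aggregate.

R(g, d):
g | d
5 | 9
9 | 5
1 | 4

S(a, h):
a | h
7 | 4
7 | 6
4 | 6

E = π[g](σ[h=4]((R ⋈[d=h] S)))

σ filters on h, owned by the right side.
E' = π[g]((R ⋈[d=h] σ[h=4](S)))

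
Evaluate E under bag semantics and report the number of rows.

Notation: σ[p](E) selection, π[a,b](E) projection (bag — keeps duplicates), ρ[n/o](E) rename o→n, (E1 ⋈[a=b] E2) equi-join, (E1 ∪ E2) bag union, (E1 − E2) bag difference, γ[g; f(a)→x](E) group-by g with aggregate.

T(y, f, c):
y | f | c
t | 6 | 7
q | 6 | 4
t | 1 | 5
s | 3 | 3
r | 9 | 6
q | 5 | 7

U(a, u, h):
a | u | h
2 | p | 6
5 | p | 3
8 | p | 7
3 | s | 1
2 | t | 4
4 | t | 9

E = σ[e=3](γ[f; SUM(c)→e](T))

Per-node cardinality:
  T → 6
  γ[f; SUM(c)→e](T) → 5
  σ[e=3](γ[f; SUM(c)→e](T)) → 1

|E| = 1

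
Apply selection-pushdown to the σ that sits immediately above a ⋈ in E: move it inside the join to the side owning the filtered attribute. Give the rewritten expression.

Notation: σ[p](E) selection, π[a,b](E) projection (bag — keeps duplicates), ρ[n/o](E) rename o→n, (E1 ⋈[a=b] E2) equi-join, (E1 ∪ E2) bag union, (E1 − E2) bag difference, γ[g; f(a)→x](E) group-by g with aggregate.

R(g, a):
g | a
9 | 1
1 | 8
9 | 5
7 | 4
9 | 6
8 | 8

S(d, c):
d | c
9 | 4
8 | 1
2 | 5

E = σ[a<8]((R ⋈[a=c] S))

σ filters on a, owned by the left side.
E' = (σ[a<8](R) ⋈[a=c] S)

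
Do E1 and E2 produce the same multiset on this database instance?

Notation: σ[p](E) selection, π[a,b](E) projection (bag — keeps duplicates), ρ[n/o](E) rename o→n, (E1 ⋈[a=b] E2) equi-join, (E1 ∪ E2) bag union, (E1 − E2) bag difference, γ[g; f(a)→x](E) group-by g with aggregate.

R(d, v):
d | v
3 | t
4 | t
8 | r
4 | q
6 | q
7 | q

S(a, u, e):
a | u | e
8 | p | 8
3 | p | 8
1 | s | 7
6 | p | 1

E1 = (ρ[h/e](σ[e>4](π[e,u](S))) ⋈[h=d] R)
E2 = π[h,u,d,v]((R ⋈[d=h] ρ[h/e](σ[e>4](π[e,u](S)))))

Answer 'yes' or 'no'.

E1 per-node cardinality:
  S → 4
  π[e,u](S) → 4
  σ[e>4](π[e,u](S)) → 3
  ρ[h/e](σ[e>4](π[e,u](S))) → 3
  R → 6
  (ρ[h/e](σ[e>4](π[e,u](S))) ⋈[h=d] R) → 3
E2 per-node cardinality:
  R → 6
  S → 4
  π[e,u](S) → 4
  σ[e>4](π[e,u](S)) → 3
  ρ[h/e](σ[e>4](π[e,u](S))) → 3
  (R ⋈[d=h] ρ[h/e](σ[e>4](π[e,u](S)))) → 3
  π[h,u,d,v]((R ⋈[d=h] ρ[h/e](σ[e>4](π[e,u](S))))) → 3

E1 and E2 produce the same multiset:
h | u | d | v
7 | s | 7 | q
8 | p | 8 | r
8 | p | 8 | r

yes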